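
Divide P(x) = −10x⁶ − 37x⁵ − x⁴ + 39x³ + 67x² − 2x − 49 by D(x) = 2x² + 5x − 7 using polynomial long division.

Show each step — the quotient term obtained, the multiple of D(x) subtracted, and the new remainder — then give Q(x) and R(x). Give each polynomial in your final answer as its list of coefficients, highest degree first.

Q = [-5, -6, -3, 6, 8]; R = [7]

Step 1: lead(−10x⁶ − 37x⁵ − x⁴ + 39x³ + 67x² − 2x − 49) ÷ lead(D) = −10x⁶ ÷ 2x² = −5x⁴. Subtract (−5x⁴)·D = −10x⁶ − 25x⁵ + 35x⁴. Remainder: −12x⁵ − 36x⁴ + 39x³ + 67x² − 2x − 49.
Step 2: lead(−12x⁵ − 36x⁴ + 39x³ + 67x² − 2x − 49) ÷ lead(D) = −12x⁵ ÷ 2x² = −6x³. Subtract (−6x³)·D = −12x⁵ − 30x⁴ + 42x³. Remainder: −6x⁴ − 3x³ + 67x² − 2x − 49.
Step 3: lead(−6x⁴ − 3x³ + 67x² − 2x − 49) ÷ lead(D) = −6x⁴ ÷ 2x² = −3x². Subtract (−3x²)·D = −6x⁴ − 15x³ + 21x². Remainder: 12x³ + 46x² − 2x − 49.
Step 4: lead(12x³ + 46x² − 2x − 49) ÷ lead(D) = 12x³ ÷ 2x² = 6x. Subtract (6x)·D = 12x³ + 30x² − 42x. Remainder: 16x² + 40x − 49.
Step 5: lead(16x² + 40x − 49) ÷ lead(D) = 16x² ÷ 2x² = 8. Subtract (8)·D = 16x² + 40x − 56. Remainder: 7.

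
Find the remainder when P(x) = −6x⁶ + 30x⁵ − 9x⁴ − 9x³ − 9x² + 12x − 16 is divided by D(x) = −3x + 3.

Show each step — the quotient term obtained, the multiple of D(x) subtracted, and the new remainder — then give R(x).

R(x) = −7

Step 1: lead(−6x⁶ + 30x⁵ − 9x⁴ − 9x³ − 9x² + 12x − 16) ÷ lead(D) = −6x⁶ ÷ −3x = 2x⁵. Subtract (2x⁵)·D = −6x⁶ + 6x⁵. Remainder: 24x⁵ − 9x⁴ − 9x³ − 9x² + 12x − 16.
Step 2: lead(24x⁵ − 9x⁴ − 9x³ − 9x² + 12x − 16) ÷ lead(D) = 24x⁵ ÷ −3x = −8x⁴. Subtract (−8x⁴)·D = 24x⁵ − 24x⁴. Remainder: 15x⁴ − 9x³ − 9x² + 12x − 16.
Step 3: lead(15x⁴ − 9x³ − 9x² + 12x − 16) ÷ lead(D) = 15x⁴ ÷ −3x = −5x³. Subtract (−5x³)·D = 15x⁴ − 15x³. Remainder: 6x³ − 9x² + 12x − 16.
Step 4: lead(6x³ − 9x² + 12x − 16) ÷ lead(D) = 6x³ ÷ −3x = −2x². Subtract (−2x²)·D = 6x³ − 6x². Remainder: −3x² + 12x − 16.
Step 5: lead(−3x² + 12x − 16) ÷ lead(D) = −3x² ÷ −3x = x. Subtract (x)·D = −3x² + 3x. Remainder: 9x − 16.
Step 6: lead(9x − 16) ÷ lead(D) = 9x ÷ −3x = −3. Subtract (−3)·D = 9x − 9. Remainder: −7.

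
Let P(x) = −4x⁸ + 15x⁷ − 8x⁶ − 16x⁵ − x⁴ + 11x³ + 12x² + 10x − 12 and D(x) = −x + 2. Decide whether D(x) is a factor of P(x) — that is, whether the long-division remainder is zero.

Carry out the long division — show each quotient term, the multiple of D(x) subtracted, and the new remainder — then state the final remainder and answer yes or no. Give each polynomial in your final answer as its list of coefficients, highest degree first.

Step 1: lead(−4x⁸ + 15x⁷ − 8x⁶ − 16x⁵ − x⁴ + 11x³ + 12x² + 10x − 12) ÷ lead(D) = −4x⁸ ÷ −x = 4x⁷. Subtract (4x⁷)·D = −4x⁸ + 8x⁷. Remainder: 7x⁷ − 8x⁶ − 16x⁵ − x⁴ + 11x³ + 12x² + 10x − 12.
Step 2: lead(7x⁷ − 8x⁶ − 16x⁵ − x⁴ + 11x³ + 12x² + 10x − 12) ÷ lead(D) = 7x⁷ ÷ −x = −7x⁶. Subtract (−7x⁶)·D = 7x⁷ − 14x⁶. Remainder: 6x⁶ − 16x⁵ − x⁴ + 11x³ + 12x² + 10x − 12.
Step 3: lead(6x⁶ − 16x⁵ − x⁴ + 11x³ + 12x² + 10x − 12) ÷ lead(D) = 6x⁶ ÷ −x = −6x⁵. Subtract (−6x⁵)·D = 6x⁶ − 12x⁵. Remainder: −4x⁵ − x⁴ + 11x³ + 12x² + 10x − 12.
Step 4: lead(−4x⁵ − x⁴ + 11x³ + 12x² + 10x − 12) ÷ lead(D) = −4x⁵ ÷ −x = 4x⁴. Subtract (4x⁴)·D = −4x⁵ + 8x⁴. Remainder: −9x⁴ + 11x³ + 12x² + 10x − 12.
Step 5: lead(−9x⁴ + 11x³ + 12x² + 10x − 12) ÷ lead(D) = −9x⁴ ÷ −x = 9x³. Subtract (9x³)·D = −9x⁴ + 18x³. Remainder: −7x³ + 12x² + 10x − 12.
Step 6: lead(−7x³ + 12x² + 10x − 12) ÷ lead(D) = −7x³ ÷ −x = 7x². Subtract (7x²)·D = −7x³ + 14x². Remainder: −2x² + 10x − 12.
Step 7: lead(−2x² + 10x − 12) ÷ lead(D) = −2x² ÷ −x = 2x. Subtract (2x)·D = −2x² + 4x. Remainder: 6x − 12.
Step 8: lead(6x − 12) ÷ lead(D) = 6x ÷ −x = −6. Subtract (−6)·D = 6x − 12. Remainder: 0.

R = [0], so D(x) is a factor of P(x). yes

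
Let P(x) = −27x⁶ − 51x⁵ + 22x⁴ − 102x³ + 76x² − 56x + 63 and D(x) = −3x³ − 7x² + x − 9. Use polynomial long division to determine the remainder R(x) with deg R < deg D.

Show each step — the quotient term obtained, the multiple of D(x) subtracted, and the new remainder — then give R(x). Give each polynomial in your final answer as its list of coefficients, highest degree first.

Step 1: lead(−27x⁶ − 51x⁵ + 22x⁴ − 102x³ + 76x² − 56x + 63) ÷ lead(D) = −27x⁶ ÷ −3x³ = 9x³. Subtract (9x³)·D = −27x⁶ − 63x⁵ + 9x⁴ − 81x³. Remainder: 12x⁵ + 13x⁴ − 21x³ + 76x² − 56x + 63.
Step 2: lead(12x⁵ + 13x⁴ − 21x³ + 76x² − 56x + 63) ÷ lead(D) = 12x⁵ ÷ −3x³ = −4x². Subtract (−4x²)·D = 12x⁵ + 28x⁴ − 4x³ + 36x². Remainder: −15x⁴ − 17x³ + 40x² − 56x + 63.
Step 3: lead(−15x⁴ − 17x³ + 40x² − 56x + 63) ÷ lead(D) = −15x⁴ ÷ −3x³ = 5x. Subtract (5x)·D = −15x⁴ − 35x³ + 5x² − 45x. Remainder: 18x³ + 35x² − 11x + 63.
Step 4: lead(18x³ + 35x² − 11x + 63) ÷ lead(D) = 18x³ ÷ −3x³ = −6. Subtract (−6)·D = 18x³ + 42x² − 6x + 54. Remainder: −7x² − 5x + 9.

R = [-7, -5, 9]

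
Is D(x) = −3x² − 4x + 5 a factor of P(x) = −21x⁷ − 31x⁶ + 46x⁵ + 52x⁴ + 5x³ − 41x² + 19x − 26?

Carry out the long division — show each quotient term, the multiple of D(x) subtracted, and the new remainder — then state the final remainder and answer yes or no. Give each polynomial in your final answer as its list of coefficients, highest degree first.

Step 1: lead(−21x⁷ − 31x⁶ + 46x⁵ + 52x⁴ + 5x³ − 41x² + 19x − 26) ÷ lead(D) = −21x⁷ ÷ −3x² = 7x⁵. Subtract (7x⁵)·D = −21x⁷ − 28x⁶ + 35x⁵. Remainder: −3x⁶ + 11x⁵ + 52x⁴ + 5x³ − 41x² + 19x − 26.
Step 2: lead(−3x⁶ + 11x⁵ + 52x⁴ + 5x³ − 41x² + 19x − 26) ÷ lead(D) = −3x⁶ ÷ −3x² = x⁴. Subtract (x⁴)·D = −3x⁶ − 4x⁵ + 5x⁴. Remainder: 15x⁵ + 47x⁴ + 5x³ − 41x² + 19x − 26.
Step 3: lead(15x⁵ + 47x⁴ + 5x³ − 41x² + 19x − 26) ÷ lead(D) = 15x⁵ ÷ −3x² = −5x³. Subtract (−5x³)·D = 15x⁵ + 20x⁴ − 25x³. Remainder: 27x⁴ + 30x³ − 41x² + 19x − 26.
Step 4: lead(27x⁴ + 30x³ − 41x² + 19x − 26) ÷ lead(D) = 27x⁴ ÷ −3x² = −9x². Subtract (−9x²)·D = 27x⁴ + 36x³ − 45x². Remainder: −6x³ + 4x² + 19x − 26.
Step 5: lead(−6x³ + 4x² + 19x − 26) ÷ lead(D) = −6x³ ÷ −3x² = 2x. Subtract (2x)·D = −6x³ − 8x² + 10x. Remainder: 12x² + 9x − 26.
Step 6: lead(12x² + 9x − 26) ÷ lead(D) = 12x² ÷ −3x² = −4. Subtract (−4)·D = 12x² + 16x − 20. Remainder: −7x − 6.

R = [-7, -6], so D(x) is not a factor of P(x). no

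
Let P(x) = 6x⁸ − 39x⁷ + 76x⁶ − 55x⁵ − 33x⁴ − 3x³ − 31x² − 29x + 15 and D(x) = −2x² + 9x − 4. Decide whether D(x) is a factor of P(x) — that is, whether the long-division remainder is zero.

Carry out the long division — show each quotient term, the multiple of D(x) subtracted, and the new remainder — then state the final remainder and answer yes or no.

Step 1: lead(6x⁸ − 39x⁷ + 76x⁶ − 55x⁵ − 33x⁴ − 3x³ − 31x² − 29x + 15) ÷ lead(D) = 6x⁸ ÷ −2x² = −3x⁶. Subtract (−3x⁶)·D = 6x⁸ − 27x⁷ + 12x⁶. Remainder: −12x⁷ + 64x⁶ − 55x⁵ − 33x⁴ − 3x³ − 31x² − 29x + 15.
Step 2: lead(−12x⁷ + 64x⁶ − 55x⁵ − 33x⁴ − 3x³ − 31x² − 29x + 15) ÷ lead(D) = −12x⁷ ÷ −2x² = 6x⁵. Subtract (6x⁵)·D = −12x⁷ + 54x⁶ − 24x⁵. Remainder: 10x⁶ − 31x⁵ − 33x⁴ − 3x³ − 31x² − 29x + 15.
Step 3: lead(10x⁶ − 31x⁵ − 33x⁴ − 3x³ − 31x² − 29x + 15) ÷ lead(D) = 10x⁶ ÷ −2x² = −5x⁴. Subtract (−5x⁴)·D = 10x⁶ − 45x⁵ + 20x⁴. Remainder: 14x⁵ − 53x⁴ − 3x³ − 31x² − 29x + 15.
Step 4: lead(14x⁵ − 53x⁴ − 3x³ − 31x² − 29x + 15) ÷ lead(D) = 14x⁵ ÷ −2x² = −7x³. Subtract (−7x³)·D = 14x⁵ − 63x⁴ + 28x³. Remainder: 10x⁴ − 31x³ − 31x² − 29x + 15.
Step 5: lead(10x⁴ − 31x³ − 31x² − 29x + 15) ÷ lead(D) = 10x⁴ ÷ −2x² = −5x². Subtract (−5x²)·D = 10x⁴ − 45x³ + 20x². Remainder: 14x³ − 51x² − 29x + 15.
Step 6: lead(14x³ − 51x² − 29x + 15) ÷ lead(D) = 14x³ ÷ −2x² = −7x. Subtract (−7x)·D = 14x³ − 63x² + 28x. Remainder: 12x² − 57x + 15.
Step 7: lead(12x² − 57x + 15) ÷ lead(D) = 12x² ÷ −2x² = −6. Subtract (−6)·D = 12x² − 54x + 24. Remainder: −3x − 9.

R(x) = −3x − 9, so D(x) is not a factor of P(x). no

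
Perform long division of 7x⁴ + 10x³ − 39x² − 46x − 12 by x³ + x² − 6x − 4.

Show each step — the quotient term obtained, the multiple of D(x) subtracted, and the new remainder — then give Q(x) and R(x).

Step 1: lead(7x⁴ + 10x³ − 39x² − 46x − 12) ÷ lead(D) = 7x⁴ ÷ x³ = 7x. Subtract (7x)·D = 7x⁴ + 7x³ − 42x² − 28x. Remainder: 3x³ + 3x² − 18x − 12.
Step 2: lead(3x³ + 3x² − 18x − 12) ÷ lead(D) = 3x³ ÷ x³ = 3. Subtract (3)·D = 3x³ + 3x² − 18x − 12. Remainder: 0.

Q(x) = 7x + 3; R(x) = 0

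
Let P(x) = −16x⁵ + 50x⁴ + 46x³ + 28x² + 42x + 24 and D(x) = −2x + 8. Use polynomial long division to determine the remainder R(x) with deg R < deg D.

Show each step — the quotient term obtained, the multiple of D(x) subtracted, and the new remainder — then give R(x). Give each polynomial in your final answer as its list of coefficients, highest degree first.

R = [0]

Step 1: lead(−16x⁵ + 50x⁴ + 46x³ + 28x² + 42x + 24) ÷ lead(D) = −16x⁵ ÷ −2x = 8x⁴. Subtract (8x⁴)·D = −16x⁵ + 64x⁴. Remainder: −14x⁴ + 46x³ + 28x² + 42x + 24.
Step 2: lead(−14x⁴ + 46x³ + 28x² + 42x + 24) ÷ lead(D) = −14x⁴ ÷ −2x = 7x³. Subtract (7x³)·D = −14x⁴ + 56x³. Remainder: −10x³ + 28x² + 42x + 24.
Step 3: lead(−10x³ + 28x² + 42x + 24) ÷ lead(D) = −10x³ ÷ −2x = 5x². Subtract (5x²)·D = −10x³ + 40x². Remainder: −12x² + 42x + 24.
Step 4: lead(−12x² + 42x + 24) ÷ lead(D) = −12x² ÷ −2x = 6x. Subtract (6x)·D = −12x² + 48x. Remainder: −6x + 24.
Step 5: lead(−6x + 24) ÷ lead(D) = −6x ÷ −2x = 3. Subtract (3)·D = −6x + 24. Remainder: 0.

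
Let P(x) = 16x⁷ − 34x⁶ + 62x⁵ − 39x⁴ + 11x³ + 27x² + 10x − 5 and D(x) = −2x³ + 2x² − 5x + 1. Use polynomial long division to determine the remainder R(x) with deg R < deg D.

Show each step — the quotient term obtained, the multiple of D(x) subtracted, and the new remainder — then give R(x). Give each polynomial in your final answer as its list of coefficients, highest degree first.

R = [-6, -6, 0]

Step 1: lead(16x⁷ − 34x⁶ + 62x⁵ − 39x⁴ + 11x³ + 27x² + 10x − 5) ÷ lead(D) = 16x⁷ ÷ −2x³ = −8x⁴. Subtract (−8x⁴)·D = 16x⁷ − 16x⁶ + 40x⁵ − 8x⁴. Remainder: −18x⁶ + 22x⁵ − 31x⁴ + 11x³ + 27x² + 10x − 5.
Step 2: lead(−18x⁶ + 22x⁵ − 31x⁴ + 11x³ + 27x² + 10x − 5) ÷ lead(D) = −18x⁶ ÷ −2x³ = 9x³. Subtract (9x³)·D = −18x⁶ + 18x⁵ − 45x⁴ + 9x³. Remainder: 4x⁵ + 14x⁴ + 2x³ + 27x² + 10x − 5.
Step 3: lead(4x⁵ + 14x⁴ + 2x³ + 27x² + 10x − 5) ÷ lead(D) = 4x⁵ ÷ −2x³ = −2x². Subtract (−2x²)·D = 4x⁵ − 4x⁴ + 10x³ − 2x². Remainder: 18x⁴ − 8x³ + 29x² + 10x − 5.
Step 4: lead(18x⁴ − 8x³ + 29x² + 10x − 5) ÷ lead(D) = 18x⁴ ÷ −2x³ = −9x. Subtract (−9x)·D = 18x⁴ − 18x³ + 45x² − 9x. Remainder: 10x³ − 16x² + 19x − 5.
Step 5: lead(10x³ − 16x² + 19x − 5) ÷ lead(D) = 10x³ ÷ −2x³ = −5. Subtract (−5)·D = 10x³ − 10x² + 25x − 5. Remainder: −6x² − 6x.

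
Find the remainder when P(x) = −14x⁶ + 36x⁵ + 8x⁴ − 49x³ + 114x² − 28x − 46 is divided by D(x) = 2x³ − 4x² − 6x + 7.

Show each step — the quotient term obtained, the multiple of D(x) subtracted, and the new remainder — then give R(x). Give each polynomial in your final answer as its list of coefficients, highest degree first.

R = [8, -1, -4]

Step 1: lead(−14x⁶ + 36x⁵ + 8x⁴ − 49x³ + 114x² − 28x − 46) ÷ lead(D) = −14x⁶ ÷ 2x³ = −7x³. Subtract (−7x³)·D = −14x⁶ + 28x⁵ + 42x⁴ − 49x³. Remainder: 8x⁵ − 34x⁴ + 114x² − 28x − 46.
Step 2: lead(8x⁵ − 34x⁴ + 114x² − 28x − 46) ÷ lead(D) = 8x⁵ ÷ 2x³ = 4x². Subtract (4x²)·D = 8x⁵ − 16x⁴ − 24x³ + 28x². Remainder: −18x⁴ + 24x³ + 86x² − 28x − 46.
Step 3: lead(−18x⁴ + 24x³ + 86x² − 28x − 46) ÷ lead(D) = −18x⁴ ÷ 2x³ = −9x. Subtract (−9x)·D = −18x⁴ + 36x³ + 54x² − 63x. Remainder: −12x³ + 32x² + 35x − 46.
Step 4: lead(−12x³ + 32x² + 35x − 46) ÷ lead(D) = −12x³ ÷ 2x³ = −6. Subtract (−6)·D = −12x³ + 24x² + 36x − 42. Remainder: 8x² − x − 4.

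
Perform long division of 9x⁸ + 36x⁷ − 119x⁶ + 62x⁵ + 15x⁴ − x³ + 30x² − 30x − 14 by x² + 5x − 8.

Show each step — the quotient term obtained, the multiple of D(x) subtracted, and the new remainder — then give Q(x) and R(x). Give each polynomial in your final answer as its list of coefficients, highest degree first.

Q = [9, -9, -2, 0, -1, 4, 2]; R = [-8, 2]

Step 1: lead(9x⁸ + 36x⁷ − 119x⁶ + 62x⁵ + 15x⁴ − x³ + 30x² − 30x − 14) ÷ lead(D) = 9x⁸ ÷ x² = 9x⁶. Subtract (9x⁶)·D = 9x⁸ + 45x⁷ − 72x⁶. Remainder: −9x⁷ − 47x⁶ + 62x⁵ + 15x⁴ − x³ + 30x² − 30x − 14.
Step 2: lead(−9x⁷ − 47x⁶ + 62x⁵ + 15x⁴ − x³ + 30x² − 30x − 14) ÷ lead(D) = −9x⁷ ÷ x² = −9x⁵. Subtract (−9x⁵)·D = −9x⁷ − 45x⁶ + 72x⁵. Remainder: −2x⁶ − 10x⁵ + 15x⁴ − x³ + 30x² − 30x − 14.
Step 3: lead(−2x⁶ − 10x⁵ + 15x⁴ − x³ + 30x² − 30x − 14) ÷ lead(D) = −2x⁶ ÷ x² = −2x⁴. Subtract (−2x⁴)·D = −2x⁶ − 10x⁵ + 16x⁴. Remainder: −x⁴ − x³ + 30x² − 30x − 14.
Step 4: lead(−x⁴ − x³ + 30x² − 30x − 14) ÷ lead(D) = −x⁴ ÷ x² = −x². Subtract (−x²)·D = −x⁴ − 5x³ + 8x². Remainder: 4x³ + 22x² − 30x − 14.
Step 5: lead(4x³ + 22x² − 30x − 14) ÷ lead(D) = 4x³ ÷ x² = 4x. Subtract (4x)·D = 4x³ + 20x² − 32x. Remainder: 2x² + 2x − 14.
Step 6: lead(2x² + 2x − 14) ÷ lead(D) = 2x² ÷ x² = 2. Subtract (2)·D = 2x² + 10x − 16. Remainder: −8x + 2.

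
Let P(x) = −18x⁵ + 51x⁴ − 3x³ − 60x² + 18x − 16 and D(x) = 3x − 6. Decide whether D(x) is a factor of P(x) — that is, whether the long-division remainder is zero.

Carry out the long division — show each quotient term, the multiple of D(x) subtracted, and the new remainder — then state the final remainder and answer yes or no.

Step 1: lead(−18x⁵ + 51x⁴ − 3x³ − 60x² + 18x − 16) ÷ lead(D) = −18x⁵ ÷ 3x = −6x⁴. Subtract (−6x⁴)·D = −18x⁵ + 36x⁴. Remainder: 15x⁴ − 3x³ − 60x² + 18x − 16.
Step 2: lead(15x⁴ − 3x³ − 60x² + 18x − 16) ÷ lead(D) = 15x⁴ ÷ 3x = 5x³. Subtract (5x³)·D = 15x⁴ − 30x³. Remainder: 27x³ − 60x² + 18x − 16.
Step 3: lead(27x³ − 60x² + 18x − 16) ÷ lead(D) = 27x³ ÷ 3x = 9x². Subtract (9x²)·D = 27x³ − 54x². Remainder: −6x² + 18x − 16.
Step 4: lead(−6x² + 18x − 16) ÷ lead(D) = −6x² ÷ 3x = −2x. Subtract (−2x)·D = −6x² + 12x. Remainder: 6x − 16.
Step 5: lead(6x − 16) ÷ lead(D) = 6x ÷ 3x = 2. Subtract (2)·D = 6x − 12. Remainder: −4.

R(x) = −4, so D(x) is not a factor of P(x). no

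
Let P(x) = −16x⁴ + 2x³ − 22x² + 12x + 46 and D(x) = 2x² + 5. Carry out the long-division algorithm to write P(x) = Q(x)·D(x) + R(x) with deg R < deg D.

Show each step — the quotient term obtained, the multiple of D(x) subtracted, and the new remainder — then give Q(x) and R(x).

Q(x) = −8x² + x + 9; R(x) = 7x + 1

Step 1: lead(−16x⁴ + 2x³ − 22x² + 12x + 46) ÷ lead(D) = −16x⁴ ÷ 2x² = −8x². Subtract (−8x²)·D = −16x⁴ − 40x². Remainder: 2x³ + 18x² + 12x + 46.
Step 2: lead(2x³ + 18x² + 12x + 46) ÷ lead(D) = 2x³ ÷ 2x² = x. Subtract (x)·D = 2x³ + 5x. Remainder: 18x² + 7x + 46.
Step 3: lead(18x² + 7x + 46) ÷ lead(D) = 18x² ÷ 2x² = 9. Subtract (9)·D = 18x² + 45. Remainder: 7x + 1.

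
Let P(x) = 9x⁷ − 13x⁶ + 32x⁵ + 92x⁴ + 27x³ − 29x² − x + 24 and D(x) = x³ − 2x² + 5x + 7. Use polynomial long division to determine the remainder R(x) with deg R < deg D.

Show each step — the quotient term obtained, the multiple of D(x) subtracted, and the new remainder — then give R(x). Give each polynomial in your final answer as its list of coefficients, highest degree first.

Step 1: lead(9x⁷ − 13x⁶ + 32x⁵ + 92x⁴ + 27x³ − 29x² − x + 24) ÷ lead(D) = 9x⁷ ÷ x³ = 9x⁴. Subtract (9x⁴)·D = 9x⁷ − 18x⁶ + 45x⁵ + 63x⁴. Remainder: 5x⁶ − 13x⁵ + 29x⁴ + 27x³ − 29x² − x + 24.
Step 2: lead(5x⁶ − 13x⁵ + 29x⁴ + 27x³ − 29x² − x + 24) ÷ lead(D) = 5x⁶ ÷ x³ = 5x³. Subtract (5x³)·D = 5x⁶ − 10x⁵ + 25x⁴ + 35x³. Remainder: −3x⁵ + 4x⁴ − 8x³ − 29x² − x + 24.
Step 3: lead(−3x⁵ + 4x⁴ − 8x³ − 29x² − x + 24) ÷ lead(D) = −3x⁵ ÷ x³ = −3x². Subtract (−3x²)·D = −3x⁵ + 6x⁴ − 15x³ − 21x². Remainder: −2x⁴ + 7x³ − 8x² − x + 24.
Step 4: lead(−2x⁴ + 7x³ − 8x² − x + 24) ÷ lead(D) = −2x⁴ ÷ x³ = −2x. Subtract (−2x)·D = −2x⁴ + 4x³ − 10x² − 14x. Remainder: 3x³ + 2x² + 13x + 24.
Step 5: lead(3x³ + 2x² + 13x + 24) ÷ lead(D) = 3x³ ÷ x³ = 3. Subtract (3)·D = 3x³ − 6x² + 15x + 21. Remainder: 8x² − 2x + 3.

R = [8, -2, 3]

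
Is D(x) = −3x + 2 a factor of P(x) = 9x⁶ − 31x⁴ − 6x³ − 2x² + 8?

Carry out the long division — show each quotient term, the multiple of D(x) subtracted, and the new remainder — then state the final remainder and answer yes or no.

R(x) = 0, so D(x) is a factor of P(x). yes

Step 1: lead(9x⁶ − 31x⁴ − 6x³ − 2x² + 8) ÷ lead(D) = 9x⁶ ÷ −3x = −3x⁵. Subtract (−3x⁵)·D = 9x⁶ − 6x⁵. Remainder: 6x⁵ − 31x⁴ − 6x³ − 2x² + 8.
Step 2: lead(6x⁵ − 31x⁴ − 6x³ − 2x² + 8) ÷ lead(D) = 6x⁵ ÷ −3x = −2x⁴. Subtract (−2x⁴)·D = 6x⁵ − 4x⁴. Remainder: −27x⁴ − 6x³ − 2x² + 8.
Step 3: lead(−27x⁴ − 6x³ − 2x² + 8) ÷ lead(D) = −27x⁴ ÷ −3x = 9x³. Subtract (9x³)·D = −27x⁴ + 18x³. Remainder: −24x³ − 2x² + 8.
Step 4: lead(−24x³ − 2x² + 8) ÷ lead(D) = −24x³ ÷ −3x = 8x². Subtract (8x²)·D = −24x³ + 16x². Remainder: −18x² + 8.
Step 5: lead(−18x² + 8) ÷ lead(D) = −18x² ÷ −3x = 6x. Subtract (6x)·D = −18x² + 12x. Remainder: −12x + 8.
Step 6: lead(−12x + 8) ÷ lead(D) = −12x ÷ −3x = 4. Subtract (4)·D = −12x + 8. Remainder: 0.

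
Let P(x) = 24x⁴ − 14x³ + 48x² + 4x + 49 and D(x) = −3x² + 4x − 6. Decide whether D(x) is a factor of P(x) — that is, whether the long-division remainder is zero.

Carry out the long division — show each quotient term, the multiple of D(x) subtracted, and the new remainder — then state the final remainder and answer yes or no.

R(x) = 1, so D(x) is not a factor of P(x). no

Step 1: lead(24x⁴ − 14x³ + 48x² + 4x + 49) ÷ lead(D) = 24x⁴ ÷ −3x² = −8x². Subtract (−8x²)·D = 24x⁴ − 32x³ + 48x². Remainder: 18x³ + 4x + 49.
Step 2: lead(18x³ + 4x + 49) ÷ lead(D) = 18x³ ÷ −3x² = −6x. Subtract (−6x)·D = 18x³ − 24x² + 36x. Remainder: 24x² − 32x + 49.
Step 3: lead(24x² − 32x + 49) ÷ lead(D) = 24x² ÷ −3x² = −8. Subtract (−8)·D = 24x² − 32x + 48. Remainder: 1.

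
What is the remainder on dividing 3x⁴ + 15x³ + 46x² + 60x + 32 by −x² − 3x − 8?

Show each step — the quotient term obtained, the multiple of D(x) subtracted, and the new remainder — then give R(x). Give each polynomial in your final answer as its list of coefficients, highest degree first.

Step 1: lead(3x⁴ + 15x³ + 46x² + 60x + 32) ÷ lead(D) = 3x⁴ ÷ −x² = −3x². Subtract (−3x²)·D = 3x⁴ + 9x³ + 24x². Remainder: 6x³ + 22x² + 60x + 32.
Step 2: lead(6x³ + 22x² + 60x + 32) ÷ lead(D) = 6x³ ÷ −x² = −6x. Subtract (−6x)·D = 6x³ + 18x² + 48x. Remainder: 4x² + 12x + 32.
Step 3: lead(4x² + 12x + 32) ÷ lead(D) = 4x² ÷ −x² = −4. Subtract (−4)·D = 4x² + 12x + 32. Remainder: 0.

R = [0]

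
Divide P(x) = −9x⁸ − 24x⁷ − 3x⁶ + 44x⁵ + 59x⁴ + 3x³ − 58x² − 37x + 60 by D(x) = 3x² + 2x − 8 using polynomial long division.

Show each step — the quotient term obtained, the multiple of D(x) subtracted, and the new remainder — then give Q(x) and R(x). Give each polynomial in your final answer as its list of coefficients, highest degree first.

Step 1: lead(−9x⁸ − 24x⁷ − 3x⁶ + 44x⁵ + 59x⁴ + 3x³ − 58x² − 37x + 60) ÷ lead(D) = −9x⁸ ÷ 3x² = −3x⁶. Subtract (−3x⁶)·D = −9x⁸ − 6x⁷ + 24x⁶. Remainder: −18x⁷ − 27x⁶ + 44x⁵ + 59x⁴ + 3x³ − 58x² − 37x + 60.
Step 2: lead(−18x⁷ − 27x⁶ + 44x⁵ + 59x⁴ + 3x³ − 58x² − 37x + 60) ÷ lead(D) = −18x⁷ ÷ 3x² = −6x⁵. Subtract (−6x⁵)·D = −18x⁷ − 12x⁶ + 48x⁵. Remainder: −15x⁶ − 4x⁵ + 59x⁴ + 3x³ − 58x² − 37x + 60.
Step 3: lead(−15x⁶ − 4x⁵ + 59x⁴ + 3x³ − 58x² − 37x + 60) ÷ lead(D) = −15x⁶ ÷ 3x² = −5x⁴. Subtract (−5x⁴)·D = −15x⁶ − 10x⁵ + 40x⁴. Remainder: 6x⁵ + 19x⁴ + 3x³ − 58x² − 37x + 60.
Step 4: lead(6x⁵ + 19x⁴ + 3x³ − 58x² − 37x + 60) ÷ lead(D) = 6x⁵ ÷ 3x² = 2x³. Subtract (2x³)·D = 6x⁵ + 4x⁴ − 16x³. Remainder: 15x⁴ + 19x³ − 58x² − 37x + 60.
Step 5: lead(15x⁴ + 19x³ − 58x² − 37x + 60) ÷ lead(D) = 15x⁴ ÷ 3x² = 5x². Subtract (5x²)·D = 15x⁴ + 10x³ − 40x². Remainder: 9x³ − 18x² − 37x + 60.
Step 6: lead(9x³ − 18x² − 37x + 60) ÷ lead(D) = 9x³ ÷ 3x² = 3x. Subtract (3x)·D = 9x³ + 6x² − 24x. Remainder: −24x² − 13x + 60.
Step 7: lead(−24x² − 13x + 60) ÷ lead(D) = −24x² ÷ 3x² = −8. Subtract (−8)·D = −24x² − 16x + 64. Remainder: 3x − 4.

Q = [-3, -6, -5, 2, 5, 3, -8]; R = [3, -4]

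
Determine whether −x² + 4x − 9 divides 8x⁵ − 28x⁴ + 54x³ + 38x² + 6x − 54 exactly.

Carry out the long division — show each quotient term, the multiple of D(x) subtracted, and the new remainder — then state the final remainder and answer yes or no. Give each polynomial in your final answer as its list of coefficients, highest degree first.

Step 1: lead(8x⁵ − 28x⁴ + 54x³ + 38x² + 6x − 54) ÷ lead(D) = 8x⁵ ÷ −x² = −8x³. Subtract (−8x³)·D = 8x⁵ − 32x⁴ + 72x³. Remainder: 4x⁴ − 18x³ + 38x² + 6x − 54.
Step 2: lead(4x⁴ − 18x³ + 38x² + 6x − 54) ÷ lead(D) = 4x⁴ ÷ −x² = −4x². Subtract (−4x²)·D = 4x⁴ − 16x³ + 36x². Remainder: −2x³ + 2x² + 6x − 54.
Step 3: lead(−2x³ + 2x² + 6x − 54) ÷ lead(D) = −2x³ ÷ −x² = 2x. Subtract (2x)·D = −2x³ + 8x² − 18x. Remainder: −6x² + 24x − 54.
Step 4: lead(−6x² + 24x − 54) ÷ lead(D) = −6x² ÷ −x² = 6. Subtract (6)·D = −6x² + 24x − 54. Remainder: 0.

R = [0], so D(x) is a factor of P(x). yes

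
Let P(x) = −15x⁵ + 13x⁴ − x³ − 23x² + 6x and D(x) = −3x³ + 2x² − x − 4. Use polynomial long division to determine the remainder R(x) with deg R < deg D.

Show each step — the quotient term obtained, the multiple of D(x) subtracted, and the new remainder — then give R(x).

R(x) = −8

Step 1: lead(−15x⁵ + 13x⁴ − x³ − 23x² + 6x) ÷ lead(D) = −15x⁵ ÷ −3x³ = 5x². Subtract (5x²)·D = −15x⁵ + 10x⁴ − 5x³ − 20x². Remainder: 3x⁴ + 4x³ − 3x² + 6x.
Step 2: lead(3x⁴ + 4x³ − 3x² + 6x) ÷ lead(D) = 3x⁴ ÷ −3x³ = −x. Subtract (−x)·D = 3x⁴ − 2x³ + x² + 4x. Remainder: 6x³ − 4x² + 2x.
Step 3: lead(6x³ − 4x² + 2x) ÷ lead(D) = 6x³ ÷ −3x³ = −2. Subtract (−2)·D = 6x³ − 4x² + 2x + 8. Remainder: −8.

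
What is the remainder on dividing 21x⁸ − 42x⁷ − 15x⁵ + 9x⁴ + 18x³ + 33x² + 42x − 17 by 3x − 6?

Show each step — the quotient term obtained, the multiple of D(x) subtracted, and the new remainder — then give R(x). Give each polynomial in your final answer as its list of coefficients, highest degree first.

R = [7]

Step 1: lead(21x⁸ − 42x⁷ − 15x⁵ + 9x⁴ + 18x³ + 33x² + 42x − 17) ÷ lead(D) = 21x⁸ ÷ 3x = 7x⁷. Subtract (7x⁷)·D = 21x⁸ − 42x⁷. Remainder: −15x⁵ + 9x⁴ + 18x³ + 33x² + 42x − 17.
Step 2: lead(−15x⁵ + 9x⁴ + 18x³ + 33x² + 42x − 17) ÷ lead(D) = −15x⁵ ÷ 3x = −5x⁴. Subtract (−5x⁴)·D = −15x⁵ + 30x⁴. Remainder: −21x⁴ + 18x³ + 33x² + 42x − 17.
Step 3: lead(−21x⁴ + 18x³ + 33x² + 42x − 17) ÷ lead(D) = −21x⁴ ÷ 3x = −7x³. Subtract (−7x³)·D = −21x⁴ + 42x³. Remainder: −24x³ + 33x² + 42x − 17.
Step 4: lead(−24x³ + 33x² + 42x − 17) ÷ lead(D) = −24x³ ÷ 3x = −8x². Subtract (−8x²)·D = −24x³ + 48x². Remainder: −15x² + 42x − 17.
Step 5: lead(−15x² + 42x − 17) ÷ lead(D) = −15x² ÷ 3x = −5x. Subtract (−5x)·D = −15x² + 30x. Remainder: 12x − 17.
Step 6: lead(12x − 17) ÷ lead(D) = 12x ÷ 3x = 4. Subtract (4)·D = 12x − 24. Remainder: 7.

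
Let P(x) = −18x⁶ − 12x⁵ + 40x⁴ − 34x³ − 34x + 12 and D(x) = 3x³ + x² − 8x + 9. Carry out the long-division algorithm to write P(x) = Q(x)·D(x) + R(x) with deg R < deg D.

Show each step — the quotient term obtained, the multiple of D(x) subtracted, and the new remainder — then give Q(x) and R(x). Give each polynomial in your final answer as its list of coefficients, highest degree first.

Step 1: lead(−18x⁶ − 12x⁵ + 40x⁴ − 34x³ − 34x + 12) ÷ lead(D) = −18x⁶ ÷ 3x³ = −6x³. Subtract (−6x³)·D = −18x⁶ − 6x⁵ + 48x⁴ − 54x³. Remainder: −6x⁵ − 8x⁴ + 20x³ − 34x + 12.
Step 2: lead(−6x⁵ − 8x⁴ + 20x³ − 34x + 12) ÷ lead(D) = −6x⁵ ÷ 3x³ = −2x². Subtract (−2x²)·D = −6x⁵ − 2x⁴ + 16x³ − 18x². Remainder: −6x⁴ + 4x³ + 18x² − 34x + 12.
Step 3: lead(−6x⁴ + 4x³ + 18x² − 34x + 12) ÷ lead(D) = −6x⁴ ÷ 3x³ = −2x. Subtract (−2x)·D = −6x⁴ − 2x³ + 16x² − 18x. Remainder: 6x³ + 2x² − 16x + 12.
Step 4: lead(6x³ + 2x² − 16x + 12) ÷ lead(D) = 6x³ ÷ 3x³ = 2. Subtract (2)·D = 6x³ + 2x² − 16x + 18. Remainder: −6.

Q = [-6, -2, -2, 2]; R = [-6]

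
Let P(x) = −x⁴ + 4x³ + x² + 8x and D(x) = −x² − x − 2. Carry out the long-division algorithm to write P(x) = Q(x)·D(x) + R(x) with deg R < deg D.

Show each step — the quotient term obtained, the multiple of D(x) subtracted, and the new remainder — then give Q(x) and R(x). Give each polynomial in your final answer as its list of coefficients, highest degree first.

Q = [1, -5, 2]; R = [4]

Step 1: lead(−x⁴ + 4x³ + x² + 8x) ÷ lead(D) = −x⁴ ÷ −x² = x². Subtract (x²)·D = −x⁴ − x³ − 2x². Remainder: 5x³ + 3x² + 8x.
Step 2: lead(5x³ + 3x² + 8x) ÷ lead(D) = 5x³ ÷ −x² = −5x. Subtract (−5x)·D = 5x³ + 5x² + 10x. Remainder: −2x² − 2x.
Step 3: lead(−2x² − 2x) ÷ lead(D) = −2x² ÷ −x² = 2. Subtract (2)·D = −2x² − 2x − 4. Remainder: 4.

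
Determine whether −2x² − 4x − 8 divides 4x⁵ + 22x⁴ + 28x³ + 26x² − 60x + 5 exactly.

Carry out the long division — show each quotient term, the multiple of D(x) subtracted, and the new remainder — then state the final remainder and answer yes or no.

Step 1: lead(4x⁵ + 22x⁴ + 28x³ + 26x² − 60x + 5) ÷ lead(D) = 4x⁵ ÷ −2x² = −2x³. Subtract (−2x³)·D = 4x⁵ + 8x⁴ + 16x³. Remainder: 14x⁴ + 12x³ + 26x² − 60x + 5.
Step 2: lead(14x⁴ + 12x³ + 26x² − 60x + 5) ÷ lead(D) = 14x⁴ ÷ −2x² = −7x². Subtract (−7x²)·D = 14x⁴ + 28x³ + 56x². Remainder: −16x³ − 30x² − 60x + 5.
Step 3: lead(−16x³ − 30x² − 60x + 5) ÷ lead(D) = −16x³ ÷ −2x² = 8x. Subtract (8x)·D = −16x³ − 32x² − 64x. Remainder: 2x² + 4x + 5.
Step 4: lead(2x² + 4x + 5) ÷ lead(D) = 2x² ÷ −2x² = −1. Subtract (−1)·D = 2x² + 4x + 8. Remainder: −3.

R(x) = −3, so D(x) is not a factor of P(x). no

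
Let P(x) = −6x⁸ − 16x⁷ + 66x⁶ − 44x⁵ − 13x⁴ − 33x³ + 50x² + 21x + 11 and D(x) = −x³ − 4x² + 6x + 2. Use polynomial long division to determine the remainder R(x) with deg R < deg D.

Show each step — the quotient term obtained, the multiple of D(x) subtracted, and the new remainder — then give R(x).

Step 1: lead(−6x⁸ − 16x⁷ + 66x⁶ − 44x⁵ − 13x⁴ − 33x³ + 50x² + 21x + 11) ÷ lead(D) = −6x⁸ ÷ −x³ = 6x⁵. Subtract (6x⁵)·D = −6x⁸ − 24x⁷ + 36x⁶ + 12x⁵. Remainder: 8x⁷ + 30x⁶ − 56x⁵ − 13x⁴ − 33x³ + 50x² + 21x + 11.
Step 2: lead(8x⁷ + 30x⁶ − 56x⁵ − 13x⁴ − 33x³ + 50x² + 21x + 11) ÷ lead(D) = 8x⁷ ÷ −x³ = −8x⁴. Subtract (−8x⁴)·D = 8x⁷ + 32x⁶ − 48x⁵ − 16x⁴. Remainder: −2x⁶ − 8x⁵ + 3x⁴ − 33x³ + 50x² + 21x + 11.
Step 3: lead(−2x⁶ − 8x⁵ + 3x⁴ − 33x³ + 50x² + 21x + 11) ÷ lead(D) = −2x⁶ ÷ −x³ = 2x³. Subtract (2x³)·D = −2x⁶ − 8x⁵ + 12x⁴ + 4x³. Remainder: −9x⁴ − 37x³ + 50x² + 21x + 11.
Step 4: lead(−9x⁴ − 37x³ + 50x² + 21x + 11) ÷ lead(D) = −9x⁴ ÷ −x³ = 9x. Subtract (9x)·D = −9x⁴ − 36x³ + 54x² + 18x. Remainder: −x³ − 4x² + 3x + 11.
Step 5: lead(−x³ − 4x² + 3x + 11) ÷ lead(D) = −x³ ÷ −x³ = 1. Subtract (1)·D = −x³ − 4x² + 6x + 2. Remainder: −3x + 9.

R(x) = −3x + 9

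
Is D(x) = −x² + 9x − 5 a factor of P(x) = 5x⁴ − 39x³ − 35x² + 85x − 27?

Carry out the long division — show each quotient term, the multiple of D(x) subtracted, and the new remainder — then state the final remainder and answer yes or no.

Step 1: lead(5x⁴ − 39x³ − 35x² + 85x − 27) ÷ lead(D) = 5x⁴ ÷ −x² = −5x². Subtract (−5x²)·D = 5x⁴ − 45x³ + 25x². Remainder: 6x³ − 60x² + 85x − 27.
Step 2: lead(6x³ − 60x² + 85x − 27) ÷ lead(D) = 6x³ ÷ −x² = −6x. Subtract (−6x)·D = 6x³ − 54x² + 30x. Remainder: −6x² + 55x − 27.
Step 3: lead(−6x² + 55x − 27) ÷ lead(D) = −6x² ÷ −x² = 6. Subtract (6)·D = −6x² + 54x − 30. Remainder: x + 3.

R(x) = x + 3, so D(x) is not a factor of P(x). no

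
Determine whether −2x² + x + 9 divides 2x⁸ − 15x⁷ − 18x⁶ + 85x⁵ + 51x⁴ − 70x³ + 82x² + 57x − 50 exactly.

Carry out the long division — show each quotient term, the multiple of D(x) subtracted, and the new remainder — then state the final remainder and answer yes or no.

R(x) = 4, so D(x) is not a factor of P(x). no

Step 1: lead(2x⁸ − 15x⁷ − 18x⁶ + 85x⁵ + 51x⁴ − 70x³ + 82x² + 57x − 50) ÷ lead(D) = 2x⁸ ÷ −2x² = −x⁶. Subtract (−x⁶)·D = 2x⁸ − x⁷ − 9x⁶. Remainder: −14x⁷ − 9x⁶ + 85x⁵ + 51x⁴ − 70x³ + 82x² + 57x − 50.
Step 2: lead(−14x⁷ − 9x⁶ + 85x⁵ + 51x⁴ − 70x³ + 82x² + 57x − 50) ÷ lead(D) = −14x⁷ ÷ −2x² = 7x⁵. Subtract (7x⁵)·D = −14x⁷ + 7x⁶ + 63x⁵. Remainder: −16x⁶ + 22x⁵ + 51x⁴ − 70x³ + 82x² + 57x − 50.
Step 3: lead(−16x⁶ + 22x⁵ + 51x⁴ − 70x³ + 82x² + 57x − 50) ÷ lead(D) = −16x⁶ ÷ −2x² = 8x⁴. Subtract (8x⁴)·D = −16x⁶ + 8x⁵ + 72x⁴. Remainder: 14x⁵ − 21x⁴ − 70x³ + 82x² + 57x − 50.
Step 4: lead(14x⁵ − 21x⁴ − 70x³ + 82x² + 57x − 50) ÷ lead(D) = 14x⁵ ÷ −2x² = −7x³. Subtract (−7x³)·D = 14x⁵ − 7x⁴ − 63x³. Remainder: −14x⁴ − 7x³ + 82x² + 57x − 50.
Step 5: lead(−14x⁴ − 7x³ + 82x² + 57x − 50) ÷ lead(D) = −14x⁴ ÷ −2x² = 7x². Subtract (7x²)·D = −14x⁴ + 7x³ + 63x². Remainder: −14x³ + 19x² + 57x − 50.
Step 6: lead(−14x³ + 19x² + 57x − 50) ÷ lead(D) = −14x³ ÷ −2x² = 7x. Subtract (7x)·D = −14x³ + 7x² + 63x. Remainder: 12x² − 6x − 50.
Step 7: lead(12x² − 6x − 50) ÷ lead(D) = 12x² ÷ −2x² = −6. Subtract (−6)·D = 12x² − 6x − 54. Remainder: 4.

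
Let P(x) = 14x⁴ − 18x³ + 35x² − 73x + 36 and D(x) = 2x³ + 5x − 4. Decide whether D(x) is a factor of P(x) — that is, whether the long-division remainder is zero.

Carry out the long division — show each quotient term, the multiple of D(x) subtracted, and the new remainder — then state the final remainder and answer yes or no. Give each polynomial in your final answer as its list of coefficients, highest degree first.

Step 1: lead(14x⁴ − 18x³ + 35x² − 73x + 36) ÷ lead(D) = 14x⁴ ÷ 2x³ = 7x. Subtract (7x)·D = 14x⁴ + 35x² − 28x. Remainder: −18x³ − 45x + 36.
Step 2: lead(−18x³ − 45x + 36) ÷ lead(D) = −18x³ ÷ 2x³ = −9. Subtract (−9)·D = −18x³ − 45x + 36. Remainder: 0.

R = [0], so D(x) is a factor of P(x). yes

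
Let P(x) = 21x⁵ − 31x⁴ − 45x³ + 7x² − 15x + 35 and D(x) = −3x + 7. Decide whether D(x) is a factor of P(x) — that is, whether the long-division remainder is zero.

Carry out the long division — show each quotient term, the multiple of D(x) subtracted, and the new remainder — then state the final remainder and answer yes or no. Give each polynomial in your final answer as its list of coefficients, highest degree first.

Step 1: lead(21x⁵ − 31x⁴ − 45x³ + 7x² − 15x + 35) ÷ lead(D) = 21x⁵ ÷ −3x = −7x⁴. Subtract (−7x⁴)·D = 21x⁵ − 49x⁴. Remainder: 18x⁴ − 45x³ + 7x² − 15x + 35.
Step 2: lead(18x⁴ − 45x³ + 7x² − 15x + 35) ÷ lead(D) = 18x⁴ ÷ −3x = −6x³. Subtract (−6x³)·D = 18x⁴ − 42x³. Remainder: −3x³ + 7x² − 15x + 35.
Step 3: lead(−3x³ + 7x² − 15x + 35) ÷ lead(D) = −3x³ ÷ −3x = x². Subtract (x²)·D = −3x³ + 7x². Remainder: −15x + 35.
Step 4: lead(−15x + 35) ÷ lead(D) = −15x ÷ −3x = 5. Subtract (5)·D = −15x + 35. Remainder: 0.

R = [0], so D(x) is a factor of P(x). yes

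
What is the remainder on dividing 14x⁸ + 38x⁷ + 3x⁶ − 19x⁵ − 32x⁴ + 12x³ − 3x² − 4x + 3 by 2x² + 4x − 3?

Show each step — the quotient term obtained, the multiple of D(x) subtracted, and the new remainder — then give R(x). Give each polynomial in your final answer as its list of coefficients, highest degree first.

Step 1: lead(14x⁸ + 38x⁷ + 3x⁶ − 19x⁵ − 32x⁴ + 12x³ − 3x² − 4x + 3) ÷ lead(D) = 14x⁸ ÷ 2x² = 7x⁶. Subtract (7x⁶)·D = 14x⁸ + 28x⁷ − 21x⁶. Remainder: 10x⁷ + 24x⁶ − 19x⁵ − 32x⁴ + 12x³ − 3x² − 4x + 3.
Step 2: lead(10x⁷ + 24x⁶ − 19x⁵ − 32x⁴ + 12x³ − 3x² − 4x + 3) ÷ lead(D) = 10x⁷ ÷ 2x² = 5x⁵. Subtract (5x⁵)·D = 10x⁷ + 20x⁶ − 15x⁵. Remainder: 4x⁶ − 4x⁵ − 32x⁴ + 12x³ − 3x² − 4x + 3.
Step 3: lead(4x⁶ − 4x⁵ − 32x⁴ + 12x³ − 3x² − 4x + 3) ÷ lead(D) = 4x⁶ ÷ 2x² = 2x⁴. Subtract (2x⁴)·D = 4x⁶ + 8x⁵ − 6x⁴. Remainder: −12x⁵ − 26x⁴ + 12x³ − 3x² − 4x + 3.
Step 4: lead(−12x⁵ − 26x⁴ + 12x³ − 3x² − 4x + 3) ÷ lead(D) = −12x⁵ ÷ 2x² = −6x³. Subtract (−6x³)·D = −12x⁵ − 24x⁴ + 18x³. Remainder: −2x⁴ − 6x³ − 3x² − 4x + 3.
Step 5: lead(−2x⁴ − 6x³ − 3x² − 4x + 3) ÷ lead(D) = −2x⁴ ÷ 2x² = −x². Subtract (−x²)·D = −2x⁴ − 4x³ + 3x². Remainder: −2x³ − 6x² − 4x + 3.
Step 6: lead(−2x³ − 6x² − 4x + 3) ÷ lead(D) = −2x³ ÷ 2x² = −x. Subtract (−x)·D = −2x³ − 4x² + 3x. Remainder: −2x² − 7x + 3.
Step 7: lead(−2x² − 7x + 3) ÷ lead(D) = −2x² ÷ 2x² = −1. Subtract (−1)·D = −2x² − 4x + 3. Remainder: −3x.

R = [-3, 0]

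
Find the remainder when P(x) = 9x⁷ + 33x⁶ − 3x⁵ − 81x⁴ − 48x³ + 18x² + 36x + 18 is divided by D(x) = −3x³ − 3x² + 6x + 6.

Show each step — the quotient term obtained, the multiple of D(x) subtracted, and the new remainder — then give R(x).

Step 1: lead(9x⁷ + 33x⁶ − 3x⁵ − 81x⁴ − 48x³ + 18x² + 36x + 18) ÷ lead(D) = 9x⁷ ÷ −3x³ = −3x⁴. Subtract (−3x⁴)·D = 9x⁷ + 9x⁶ − 18x⁵ − 18x⁴. Remainder: 24x⁶ + 15x⁵ − 63x⁴ − 48x³ + 18x² + 36x + 18.
Step 2: lead(24x⁶ + 15x⁵ − 63x⁴ − 48x³ + 18x² + 36x + 18) ÷ lead(D) = 24x⁶ ÷ −3x³ = −8x³. Subtract (−8x³)·D = 24x⁶ + 24x⁵ − 48x⁴ − 48x³. Remainder: −9x⁵ − 15x⁴ + 18x² + 36x + 18.
Step 3: lead(−9x⁵ − 15x⁴ + 18x² + 36x + 18) ÷ lead(D) = −9x⁵ ÷ −3x³ = 3x². Subtract (3x²)·D = −9x⁵ − 9x⁴ + 18x³ + 18x². Remainder: −6x⁴ − 18x³ + 36x + 18.
Step 4: lead(−6x⁴ − 18x³ + 36x + 18) ÷ lead(D) = −6x⁴ ÷ −3x³ = 2x. Subtract (2x)·D = −6x⁴ − 6x³ + 12x² + 12x. Remainder: −12x³ − 12x² + 24x + 18.
Step 5: lead(−12x³ − 12x² + 24x + 18) ÷ lead(D) = −12x³ ÷ −3x³ = 4. Subtract (4)·D = −12x³ − 12x² + 24x + 24. Remainder: −6.

R(x) = −6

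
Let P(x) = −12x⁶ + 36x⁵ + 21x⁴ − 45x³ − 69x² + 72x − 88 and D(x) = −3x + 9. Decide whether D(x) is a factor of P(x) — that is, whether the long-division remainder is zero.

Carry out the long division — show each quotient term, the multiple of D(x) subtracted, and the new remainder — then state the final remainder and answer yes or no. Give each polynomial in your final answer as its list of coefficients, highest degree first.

Step 1: lead(−12x⁶ + 36x⁵ + 21x⁴ − 45x³ − 69x² + 72x − 88) ÷ lead(D) = −12x⁶ ÷ −3x = 4x⁵. Subtract (4x⁵)·D = −12x⁶ + 36x⁵. Remainder: 21x⁴ − 45x³ − 69x² + 72x − 88.
Step 2: lead(21x⁴ − 45x³ − 69x² + 72x − 88) ÷ lead(D) = 21x⁴ ÷ −3x = −7x³. Subtract (−7x³)·D = 21x⁴ − 63x³. Remainder: 18x³ − 69x² + 72x − 88.
Step 3: lead(18x³ − 69x² + 72x − 88) ÷ lead(D) = 18x³ ÷ −3x = −6x². Subtract (−6x²)·D = 18x³ − 54x². Remainder: −15x² + 72x − 88.
Step 4: lead(−15x² + 72x − 88) ÷ lead(D) = −15x² ÷ −3x = 5x. Subtract (5x)·D = −15x² + 45x. Remainder: 27x − 88.
Step 5: lead(27x − 88) ÷ lead(D) = 27x ÷ −3x = −9. Subtract (−9)·D = 27x − 81. Remainder: −7.

R = [-7], so D(x) is not a factor of P(x). no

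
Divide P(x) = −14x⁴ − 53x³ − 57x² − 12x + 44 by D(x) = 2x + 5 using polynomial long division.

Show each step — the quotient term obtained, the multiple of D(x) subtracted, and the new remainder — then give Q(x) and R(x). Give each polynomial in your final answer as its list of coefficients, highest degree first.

Step 1: lead(−14x⁴ − 53x³ − 57x² − 12x + 44) ÷ lead(D) = −14x⁴ ÷ 2x = −7x³. Subtract (−7x³)·D = −14x⁴ − 35x³. Remainder: −18x³ − 57x² − 12x + 44.
Step 2: lead(−18x³ − 57x² − 12x + 44) ÷ lead(D) = −18x³ ÷ 2x = −9x². Subtract (−9x²)·D = −18x³ − 45x². Remainder: −12x² − 12x + 44.
Step 3: lead(−12x² − 12x + 44) ÷ lead(D) = −12x² ÷ 2x = −6x. Subtract (−6x)·D = −12x² − 30x. Remainder: 18x + 44.
Step 4: lead(18x + 44) ÷ lead(D) = 18x ÷ 2x = 9. Subtract (9)·D = 18x + 45. Remainder: −1.

Q = [-7, -9, -6, 9]; R = [-1]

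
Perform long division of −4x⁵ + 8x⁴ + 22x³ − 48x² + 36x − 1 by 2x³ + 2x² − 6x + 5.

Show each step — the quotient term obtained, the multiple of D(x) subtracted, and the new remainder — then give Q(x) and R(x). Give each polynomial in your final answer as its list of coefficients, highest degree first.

Step 1: lead(−4x⁵ + 8x⁴ + 22x³ − 48x² + 36x − 1) ÷ lead(D) = −4x⁵ ÷ 2x³ = −2x². Subtract (−2x²)·D = −4x⁵ − 4x⁴ + 12x³ − 10x². Remainder: 12x⁴ + 10x³ − 38x² + 36x − 1.
Step 2: lead(12x⁴ + 10x³ − 38x² + 36x − 1) ÷ lead(D) = 12x⁴ ÷ 2x³ = 6x. Subtract (6x)·D = 12x⁴ + 12x³ − 36x² + 30x. Remainder: −2x³ − 2x² + 6x − 1.
Step 3: lead(−2x³ − 2x² + 6x − 1) ÷ lead(D) = −2x³ ÷ 2x³ = −1. Subtract (−1)·D = −2x³ − 2x² + 6x − 5. Remainder: 4.

Q = [-2, 6, -1]; R = [4]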